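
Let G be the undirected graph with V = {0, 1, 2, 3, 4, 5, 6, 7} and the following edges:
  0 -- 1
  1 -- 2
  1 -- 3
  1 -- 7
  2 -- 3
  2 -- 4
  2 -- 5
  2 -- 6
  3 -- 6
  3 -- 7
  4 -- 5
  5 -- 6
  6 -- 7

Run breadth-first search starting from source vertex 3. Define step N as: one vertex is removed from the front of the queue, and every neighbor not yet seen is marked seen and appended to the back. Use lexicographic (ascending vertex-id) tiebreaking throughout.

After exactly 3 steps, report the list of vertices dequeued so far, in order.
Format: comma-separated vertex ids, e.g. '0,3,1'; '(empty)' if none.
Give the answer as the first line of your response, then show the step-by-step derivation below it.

3,1,2

step 1: dequeue 3; queue=[1,2,6,7]; order=3
step 2: dequeue 1; queue=[2,6,7,0]; order=3,1
step 3: dequeue 2; queue=[6,7,0,4,5]; order=3,1,2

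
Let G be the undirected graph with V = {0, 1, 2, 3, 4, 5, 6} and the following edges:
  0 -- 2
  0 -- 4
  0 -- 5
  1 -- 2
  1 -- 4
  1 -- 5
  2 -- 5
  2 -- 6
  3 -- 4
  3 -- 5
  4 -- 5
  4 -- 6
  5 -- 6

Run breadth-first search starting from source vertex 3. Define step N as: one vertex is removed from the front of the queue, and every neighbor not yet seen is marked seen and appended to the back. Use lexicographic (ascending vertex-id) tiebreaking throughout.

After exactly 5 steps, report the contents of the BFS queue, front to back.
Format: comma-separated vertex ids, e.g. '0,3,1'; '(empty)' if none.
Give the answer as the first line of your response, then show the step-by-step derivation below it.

6,2

step 1: dequeue 3; queue=[4,5]; order=3
step 2: dequeue 4; queue=[5,0,1,6]; order=3,4
step 3: dequeue 5; queue=[0,1,6,2]; order=3,4,5
step 4: dequeue 0; queue=[1,6,2]; order=3,4,5,0
step 5: dequeue 1; queue=[6,2]; order=3,4,5,0,1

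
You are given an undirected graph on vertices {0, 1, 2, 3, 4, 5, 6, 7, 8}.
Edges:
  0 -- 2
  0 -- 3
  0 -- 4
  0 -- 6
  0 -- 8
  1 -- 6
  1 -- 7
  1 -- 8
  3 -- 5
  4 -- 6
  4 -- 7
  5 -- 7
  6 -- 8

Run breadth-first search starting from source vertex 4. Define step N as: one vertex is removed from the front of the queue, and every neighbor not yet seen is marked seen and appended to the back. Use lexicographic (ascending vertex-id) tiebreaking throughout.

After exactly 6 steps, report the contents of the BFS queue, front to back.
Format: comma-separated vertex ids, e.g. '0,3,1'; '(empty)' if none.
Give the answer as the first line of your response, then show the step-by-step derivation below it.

8,1,5

step 1: dequeue 4; queue=[0,6,7]; order=4
step 2: dequeue 0; queue=[6,7,2,3,8]; order=4,0
step 3: dequeue 6; queue=[7,2,3,8,1]; order=4,0,6
step 4: dequeue 7; queue=[2,3,8,1,5]; order=4,0,6,7
step 5: dequeue 2; queue=[3,8,1,5]; order=4,0,6,7,2
step 6: dequeue 3; queue=[8,1,5]; order=4,0,6,7,2,3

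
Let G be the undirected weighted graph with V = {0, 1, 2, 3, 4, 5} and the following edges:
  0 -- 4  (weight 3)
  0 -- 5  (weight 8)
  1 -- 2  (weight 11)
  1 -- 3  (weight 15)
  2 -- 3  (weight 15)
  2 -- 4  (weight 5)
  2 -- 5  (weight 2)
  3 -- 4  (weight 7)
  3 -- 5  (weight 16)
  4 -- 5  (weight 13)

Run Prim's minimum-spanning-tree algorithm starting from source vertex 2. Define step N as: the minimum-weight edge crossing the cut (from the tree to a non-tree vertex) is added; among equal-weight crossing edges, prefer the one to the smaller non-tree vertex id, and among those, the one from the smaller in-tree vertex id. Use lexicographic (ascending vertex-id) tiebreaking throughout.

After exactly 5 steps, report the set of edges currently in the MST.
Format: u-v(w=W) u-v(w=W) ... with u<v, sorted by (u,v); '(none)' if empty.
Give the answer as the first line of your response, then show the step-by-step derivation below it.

0-4(w=3) 1-2(w=11) 2-4(w=5) 2-5(w=2) 3-4(w=7)

step 1: add edge 2-5 (w=2); MST = {2-5(w=2)}
step 2: add edge 2-4 (w=5); MST = {2-4(w=5) 2-5(w=2)}
step 3: add edge 0-4 (w=3); MST = {0-4(w=3) 2-4(w=5) 2-5(w=2)}
step 4: add edge 3-4 (w=7); MST = {0-4(w=3) 2-4(w=5) 2-5(w=2) 3-4(w=7)}
step 5: add edge 1-2 (w=11); MST = {0-4(w=3) 1-2(w=11) 2-4(w=5) 2-5(w=2) 3-4(w=7)}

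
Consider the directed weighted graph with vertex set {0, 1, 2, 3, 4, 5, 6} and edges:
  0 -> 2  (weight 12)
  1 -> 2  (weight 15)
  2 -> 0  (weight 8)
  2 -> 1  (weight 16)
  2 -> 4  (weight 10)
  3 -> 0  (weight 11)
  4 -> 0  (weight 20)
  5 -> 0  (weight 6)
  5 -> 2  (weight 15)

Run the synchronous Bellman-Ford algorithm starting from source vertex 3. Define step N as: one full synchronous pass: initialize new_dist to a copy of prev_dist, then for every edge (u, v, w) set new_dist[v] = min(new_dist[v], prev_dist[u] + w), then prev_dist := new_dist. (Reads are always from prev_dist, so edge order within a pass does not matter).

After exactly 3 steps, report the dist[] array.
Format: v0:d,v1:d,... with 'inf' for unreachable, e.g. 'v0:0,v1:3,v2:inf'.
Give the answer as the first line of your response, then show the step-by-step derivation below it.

v0:11,v1:39,v2:23,v3:0,v4:33,v5:inf,v6:inf

step 1: dist = v0:11,v1:inf,v2:inf,v3:0,v4:inf,v5:inf,v6:inf
step 2: dist = v0:11,v1:inf,v2:23,v3:0,v4:inf,v5:inf,v6:inf
step 3: dist = v0:11,v1:39,v2:23,v3:0,v4:33,v5:inf,v6:inf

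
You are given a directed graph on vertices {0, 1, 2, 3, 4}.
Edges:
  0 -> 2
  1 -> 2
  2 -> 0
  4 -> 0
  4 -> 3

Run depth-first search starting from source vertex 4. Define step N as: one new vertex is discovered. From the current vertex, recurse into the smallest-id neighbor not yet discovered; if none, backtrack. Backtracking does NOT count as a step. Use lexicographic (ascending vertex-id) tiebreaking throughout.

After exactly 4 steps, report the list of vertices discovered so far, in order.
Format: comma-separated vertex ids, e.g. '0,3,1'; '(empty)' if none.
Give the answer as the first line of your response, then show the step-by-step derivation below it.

4,0,2,3

step 1: discover 4; path=4; order=4
step 2: discover 0; path=4>0; order=4,0
step 3: discover 2; path=4>0>2; order=4,0,2
step 4: discover 3; path=4>3; order=4,0,2,3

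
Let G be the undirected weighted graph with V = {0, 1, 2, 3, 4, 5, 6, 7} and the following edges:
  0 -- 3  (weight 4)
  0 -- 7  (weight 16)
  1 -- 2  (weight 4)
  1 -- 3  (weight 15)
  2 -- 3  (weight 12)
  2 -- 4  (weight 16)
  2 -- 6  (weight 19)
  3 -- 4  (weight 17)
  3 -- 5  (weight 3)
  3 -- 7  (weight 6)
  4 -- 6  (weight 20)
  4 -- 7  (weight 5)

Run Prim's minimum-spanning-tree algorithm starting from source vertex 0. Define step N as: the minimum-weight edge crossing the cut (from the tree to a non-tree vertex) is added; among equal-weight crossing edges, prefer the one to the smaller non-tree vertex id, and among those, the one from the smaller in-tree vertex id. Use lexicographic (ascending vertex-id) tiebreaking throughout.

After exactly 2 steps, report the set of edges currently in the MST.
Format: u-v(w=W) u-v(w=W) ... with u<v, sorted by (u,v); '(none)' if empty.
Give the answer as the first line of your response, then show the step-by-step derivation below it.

0-3(w=4) 3-5(w=3)

step 1: add edge 0-3 (w=4); MST = {0-3(w=4)}
step 2: add edge 3-5 (w=3); MST = {0-3(w=4) 3-5(w=3)}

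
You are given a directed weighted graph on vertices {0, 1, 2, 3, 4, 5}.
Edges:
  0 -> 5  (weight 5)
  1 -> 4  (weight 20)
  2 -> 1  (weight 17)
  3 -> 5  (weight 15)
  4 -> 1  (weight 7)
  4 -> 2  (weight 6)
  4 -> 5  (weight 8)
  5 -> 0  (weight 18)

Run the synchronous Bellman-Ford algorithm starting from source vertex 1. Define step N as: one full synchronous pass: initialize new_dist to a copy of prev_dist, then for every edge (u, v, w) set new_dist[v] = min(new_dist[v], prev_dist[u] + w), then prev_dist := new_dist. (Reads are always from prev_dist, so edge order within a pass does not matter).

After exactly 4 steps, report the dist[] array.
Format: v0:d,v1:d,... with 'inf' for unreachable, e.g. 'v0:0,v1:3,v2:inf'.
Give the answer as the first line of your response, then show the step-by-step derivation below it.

v0:46,v1:0,v2:26,v3:inf,v4:20,v5:28

step 1: dist = v0:inf,v1:0,v2:inf,v3:inf,v4:20,v5:inf
step 2: dist = v0:inf,v1:0,v2:26,v3:inf,v4:20,v5:28
step 3: dist = v0:46,v1:0,v2:26,v3:inf,v4:20,v5:28
step 4: dist = v0:46,v1:0,v2:26,v3:inf,v4:20,v5:28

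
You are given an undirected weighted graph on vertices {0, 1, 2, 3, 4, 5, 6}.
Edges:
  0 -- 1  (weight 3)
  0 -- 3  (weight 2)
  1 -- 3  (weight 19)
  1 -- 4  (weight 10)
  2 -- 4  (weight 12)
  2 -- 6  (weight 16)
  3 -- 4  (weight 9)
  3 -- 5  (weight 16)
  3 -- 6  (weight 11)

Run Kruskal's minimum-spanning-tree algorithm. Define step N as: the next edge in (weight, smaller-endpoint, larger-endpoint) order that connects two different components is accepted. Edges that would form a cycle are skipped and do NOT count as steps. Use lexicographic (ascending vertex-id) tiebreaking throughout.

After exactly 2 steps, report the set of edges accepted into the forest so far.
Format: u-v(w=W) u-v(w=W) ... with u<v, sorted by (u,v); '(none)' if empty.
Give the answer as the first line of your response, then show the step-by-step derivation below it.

0-1(w=3) 0-3(w=2)

step 1: add edge 0-3 (w=2); MST = {0-3(w=2)}
step 2: add edge 0-1 (w=3); MST = {0-1(w=3) 0-3(w=2)}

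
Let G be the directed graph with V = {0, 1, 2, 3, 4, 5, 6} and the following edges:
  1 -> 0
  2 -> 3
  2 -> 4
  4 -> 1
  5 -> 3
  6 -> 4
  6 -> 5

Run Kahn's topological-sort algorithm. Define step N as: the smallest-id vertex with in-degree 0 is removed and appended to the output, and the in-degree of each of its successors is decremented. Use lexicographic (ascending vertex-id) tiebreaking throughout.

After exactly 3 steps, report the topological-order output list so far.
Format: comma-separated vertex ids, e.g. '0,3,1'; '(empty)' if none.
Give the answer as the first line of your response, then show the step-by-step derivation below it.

2,6,4

step 1: output 2; order=[2]; indeg=(1,1,0,1,1,1,0)
step 2: output 6; order=[2,6]; indeg=(1,1,0,1,0,0,0)
step 3: output 4; order=[2,6,4]; indeg=(1,0,0,1,0,0,0)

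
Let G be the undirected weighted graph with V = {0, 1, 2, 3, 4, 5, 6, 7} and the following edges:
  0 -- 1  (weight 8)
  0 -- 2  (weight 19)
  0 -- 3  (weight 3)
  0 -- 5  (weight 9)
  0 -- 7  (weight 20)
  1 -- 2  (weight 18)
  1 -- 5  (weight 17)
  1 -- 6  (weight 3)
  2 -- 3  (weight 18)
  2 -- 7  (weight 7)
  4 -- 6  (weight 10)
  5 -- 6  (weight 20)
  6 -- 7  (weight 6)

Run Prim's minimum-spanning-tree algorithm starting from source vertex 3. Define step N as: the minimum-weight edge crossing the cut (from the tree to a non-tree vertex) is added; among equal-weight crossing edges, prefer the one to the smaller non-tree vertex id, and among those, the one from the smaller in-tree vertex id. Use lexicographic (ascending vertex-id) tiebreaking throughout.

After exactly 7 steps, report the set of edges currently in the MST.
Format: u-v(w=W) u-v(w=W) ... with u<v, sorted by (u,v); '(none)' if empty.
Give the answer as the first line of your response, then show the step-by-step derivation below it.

0-1(w=8) 0-3(w=3) 0-5(w=9) 1-6(w=3) 2-7(w=7) 4-6(w=10) 6-7(w=6)

step 1: add edge 0-3 (w=3); MST = {0-3(w=3)}
step 2: add edge 0-1 (w=8); MST = {0-1(w=8) 0-3(w=3)}
step 3: add edge 1-6 (w=3); MST = {0-1(w=8) 0-3(w=3) 1-6(w=3)}
step 4: add edge 6-7 (w=6); MST = {0-1(w=8) 0-3(w=3) 1-6(w=3) 6-7(w=6)}
step 5: add edge 2-7 (w=7); MST = {0-1(w=8) 0-3(w=3) 1-6(w=3) 2-7(w=7) 6-7(w=6)}
step 6: add edge 0-5 (w=9); MST = {0-1(w=8) 0-3(w=3) 0-5(w=9) 1-6(w=3) 2-7(w=7) 6-7(w=6)}
step 7: add edge 4-6 (w=10); MST = {0-1(w=8) 0-3(w=3) 0-5(w=9) 1-6(w=3) 2-7(w=7) 4-6(w=10) 6-7(w=6)}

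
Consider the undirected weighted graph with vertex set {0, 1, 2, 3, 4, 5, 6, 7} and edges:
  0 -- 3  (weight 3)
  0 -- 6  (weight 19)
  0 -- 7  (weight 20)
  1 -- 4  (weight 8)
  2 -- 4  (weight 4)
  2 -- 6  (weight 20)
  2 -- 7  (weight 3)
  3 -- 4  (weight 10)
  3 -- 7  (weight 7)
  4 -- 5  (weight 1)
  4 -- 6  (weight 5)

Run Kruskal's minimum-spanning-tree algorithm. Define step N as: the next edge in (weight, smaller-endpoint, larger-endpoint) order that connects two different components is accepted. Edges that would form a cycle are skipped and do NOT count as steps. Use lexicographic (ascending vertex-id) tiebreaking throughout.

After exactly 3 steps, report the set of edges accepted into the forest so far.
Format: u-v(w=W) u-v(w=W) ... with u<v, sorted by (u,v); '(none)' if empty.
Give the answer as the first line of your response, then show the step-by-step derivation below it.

0-3(w=3) 2-7(w=3) 4-5(w=1)

step 1: add edge 4-5 (w=1); MST = {4-5(w=1)}
step 2: add edge 0-3 (w=3); MST = {0-3(w=3) 4-5(w=1)}
step 3: add edge 2-7 (w=3); MST = {0-3(w=3) 2-7(w=3) 4-5(w=1)}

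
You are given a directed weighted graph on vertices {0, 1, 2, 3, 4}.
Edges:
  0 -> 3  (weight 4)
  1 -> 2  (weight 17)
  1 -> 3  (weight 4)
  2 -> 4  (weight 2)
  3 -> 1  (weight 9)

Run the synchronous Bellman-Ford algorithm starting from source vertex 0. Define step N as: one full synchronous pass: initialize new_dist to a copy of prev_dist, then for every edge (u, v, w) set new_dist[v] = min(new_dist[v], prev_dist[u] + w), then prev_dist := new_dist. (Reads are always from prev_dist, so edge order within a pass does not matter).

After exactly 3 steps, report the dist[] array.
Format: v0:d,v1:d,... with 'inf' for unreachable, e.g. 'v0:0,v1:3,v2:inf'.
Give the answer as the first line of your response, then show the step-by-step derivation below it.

v0:0,v1:13,v2:30,v3:4,v4:inf

step 1: dist = v0:0,v1:inf,v2:inf,v3:4,v4:inf
step 2: dist = v0:0,v1:13,v2:inf,v3:4,v4:inf
step 3: dist = v0:0,v1:13,v2:30,v3:4,v4:inf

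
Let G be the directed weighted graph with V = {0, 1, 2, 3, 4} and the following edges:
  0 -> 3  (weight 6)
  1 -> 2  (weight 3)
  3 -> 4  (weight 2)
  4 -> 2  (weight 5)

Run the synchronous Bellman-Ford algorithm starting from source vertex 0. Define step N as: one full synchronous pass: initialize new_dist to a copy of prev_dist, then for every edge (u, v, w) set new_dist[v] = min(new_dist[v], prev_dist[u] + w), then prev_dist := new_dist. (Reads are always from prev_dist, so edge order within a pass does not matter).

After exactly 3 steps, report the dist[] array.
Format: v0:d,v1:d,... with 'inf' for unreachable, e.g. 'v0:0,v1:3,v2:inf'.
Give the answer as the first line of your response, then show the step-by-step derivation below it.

v0:0,v1:inf,v2:13,v3:6,v4:8

step 1: dist = v0:0,v1:inf,v2:inf,v3:6,v4:inf
step 2: dist = v0:0,v1:inf,v2:inf,v3:6,v4:8
step 3: dist = v0:0,v1:inf,v2:13,v3:6,v4:8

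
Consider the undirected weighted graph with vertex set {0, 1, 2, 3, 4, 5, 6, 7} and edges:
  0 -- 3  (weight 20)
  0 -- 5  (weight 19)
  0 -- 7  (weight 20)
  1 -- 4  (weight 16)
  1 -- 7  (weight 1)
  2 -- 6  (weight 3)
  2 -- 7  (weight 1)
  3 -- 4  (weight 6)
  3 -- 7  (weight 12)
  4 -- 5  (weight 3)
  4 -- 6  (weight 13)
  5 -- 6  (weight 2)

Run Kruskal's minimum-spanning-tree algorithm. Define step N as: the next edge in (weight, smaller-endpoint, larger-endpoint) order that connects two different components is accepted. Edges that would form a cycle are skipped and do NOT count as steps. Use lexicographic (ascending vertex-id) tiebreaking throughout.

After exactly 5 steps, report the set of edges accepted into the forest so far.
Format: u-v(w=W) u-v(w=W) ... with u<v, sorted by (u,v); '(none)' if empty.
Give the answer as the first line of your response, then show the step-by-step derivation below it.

1-7(w=1) 2-6(w=3) 2-7(w=1) 4-5(w=3) 5-6(w=2)

step 1: add edge 1-7 (w=1); MST = {1-7(w=1)}
step 2: add edge 2-7 (w=1); MST = {1-7(w=1) 2-7(w=1)}
step 3: add edge 5-6 (w=2); MST = {1-7(w=1) 2-7(w=1) 5-6(w=2)}
step 4: add edge 2-6 (w=3); MST = {1-7(w=1) 2-6(w=3) 2-7(w=1) 5-6(w=2)}
step 5: add edge 4-5 (w=3); MST = {1-7(w=1) 2-6(w=3) 2-7(w=1) 4-5(w=3) 5-6(w=2)}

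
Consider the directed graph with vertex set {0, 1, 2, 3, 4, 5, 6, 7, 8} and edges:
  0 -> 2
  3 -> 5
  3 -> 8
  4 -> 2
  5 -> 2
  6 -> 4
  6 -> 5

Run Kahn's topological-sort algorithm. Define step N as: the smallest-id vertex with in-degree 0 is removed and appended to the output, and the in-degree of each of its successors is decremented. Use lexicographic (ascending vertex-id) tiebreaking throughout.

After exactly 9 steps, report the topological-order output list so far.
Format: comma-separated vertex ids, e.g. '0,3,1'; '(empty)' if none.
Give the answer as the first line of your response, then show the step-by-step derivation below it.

0,1,3,6,4,5,2,7,8

step 1: output 0; order=[0]; indeg=(0,0,2,0,1,2,0,0,1)
step 2: output 1; order=[0,1]; indeg=(0,0,2,0,1,2,0,0,1)
step 3: output 3; order=[0,1,3]; indeg=(0,0,2,0,1,1,0,0,0)
step 4: output 6; order=[0,1,3,6]; indeg=(0,0,2,0,0,0,0,0,0)
step 5: output 4; order=[0,1,3,6,4]; indeg=(0,0,1,0,0,0,0,0,0)
step 6: output 5; order=[0,1,3,6,4,5]; indeg=(0,0,0,0,0,0,0,0,0)
step 7: output 2; order=[0,1,3,6,4,5,2]; indeg=(0,0,0,0,0,0,0,0,0)
step 8: output 7; order=[0,1,3,6,4,5,2,7]; indeg=(0,0,0,0,0,0,0,0,0)
step 9: output 8; order=[0,1,3,6,4,5,2,7,8]; indeg=(0,0,0,0,0,0,0,0,0)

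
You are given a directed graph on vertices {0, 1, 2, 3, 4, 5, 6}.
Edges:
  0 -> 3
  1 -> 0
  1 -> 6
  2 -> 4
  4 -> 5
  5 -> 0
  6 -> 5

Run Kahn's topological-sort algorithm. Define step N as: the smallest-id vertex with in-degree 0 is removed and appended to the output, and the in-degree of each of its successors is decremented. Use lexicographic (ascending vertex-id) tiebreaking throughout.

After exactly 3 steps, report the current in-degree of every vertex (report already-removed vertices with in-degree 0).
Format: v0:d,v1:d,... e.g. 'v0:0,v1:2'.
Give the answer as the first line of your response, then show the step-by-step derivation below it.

v0:1,v1:0,v2:0,v3:1,v4:0,v5:1,v6:0

step 1: output 1; order=[1]; indeg=(1,0,0,1,1,2,0)
step 2: output 2; order=[1,2]; indeg=(1,0,0,1,0,2,0)
step 3: output 4; order=[1,2,4]; indeg=(1,0,0,1,0,1,0)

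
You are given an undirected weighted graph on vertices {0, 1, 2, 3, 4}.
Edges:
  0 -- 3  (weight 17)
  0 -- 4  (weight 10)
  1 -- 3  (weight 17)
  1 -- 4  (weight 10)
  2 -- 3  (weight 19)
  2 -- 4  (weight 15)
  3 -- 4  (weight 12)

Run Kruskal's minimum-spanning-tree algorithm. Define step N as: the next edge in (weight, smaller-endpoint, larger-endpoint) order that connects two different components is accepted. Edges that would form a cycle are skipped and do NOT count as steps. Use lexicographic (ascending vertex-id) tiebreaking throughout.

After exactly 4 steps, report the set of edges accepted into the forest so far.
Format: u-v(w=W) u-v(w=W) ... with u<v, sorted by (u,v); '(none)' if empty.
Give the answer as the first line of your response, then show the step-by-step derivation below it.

0-4(w=10) 1-4(w=10) 2-4(w=15) 3-4(w=12)

step 1: add edge 0-4 (w=10); MST = {0-4(w=10)}
step 2: add edge 1-4 (w=10); MST = {0-4(w=10) 1-4(w=10)}
step 3: add edge 3-4 (w=12); MST = {0-4(w=10) 1-4(w=10) 3-4(w=12)}
step 4: add edge 2-4 (w=15); MST = {0-4(w=10) 1-4(w=10) 2-4(w=15) 3-4(w=12)}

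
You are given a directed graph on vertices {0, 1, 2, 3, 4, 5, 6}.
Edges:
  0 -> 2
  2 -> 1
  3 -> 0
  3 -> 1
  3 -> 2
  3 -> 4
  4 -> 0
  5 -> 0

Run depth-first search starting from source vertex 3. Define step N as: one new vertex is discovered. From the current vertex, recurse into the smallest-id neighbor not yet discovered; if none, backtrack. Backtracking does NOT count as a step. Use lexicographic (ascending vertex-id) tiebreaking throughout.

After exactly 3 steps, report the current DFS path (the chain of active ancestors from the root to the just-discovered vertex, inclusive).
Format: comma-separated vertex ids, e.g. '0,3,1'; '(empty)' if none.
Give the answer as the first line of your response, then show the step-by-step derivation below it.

3,0,2

step 1: discover 3; path=3; order=3
step 2: discover 0; path=3>0; order=3,0
step 3: discover 2; path=3>0>2; order=3,0,2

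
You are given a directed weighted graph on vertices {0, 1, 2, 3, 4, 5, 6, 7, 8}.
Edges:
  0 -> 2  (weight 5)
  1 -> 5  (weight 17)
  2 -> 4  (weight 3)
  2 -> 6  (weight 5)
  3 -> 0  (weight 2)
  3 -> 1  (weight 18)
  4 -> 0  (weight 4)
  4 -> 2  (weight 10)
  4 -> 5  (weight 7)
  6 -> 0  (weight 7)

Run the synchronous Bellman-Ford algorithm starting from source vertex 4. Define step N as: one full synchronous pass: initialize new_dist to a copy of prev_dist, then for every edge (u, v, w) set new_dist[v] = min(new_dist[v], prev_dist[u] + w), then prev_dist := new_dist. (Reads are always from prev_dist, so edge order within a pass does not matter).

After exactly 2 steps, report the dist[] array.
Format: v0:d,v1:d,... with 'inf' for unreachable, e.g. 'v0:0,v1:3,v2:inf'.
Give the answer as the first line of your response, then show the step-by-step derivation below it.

v0:4,v1:inf,v2:9,v3:inf,v4:0,v5:7,v6:15,v7:inf,v8:inf

step 1: dist = v0:4,v1:inf,v2:10,v3:inf,v4:0,v5:7,v6:inf,v7:inf,v8:inf
step 2: dist = v0:4,v1:inf,v2:9,v3:inf,v4:0,v5:7,v6:15,v7:inf,v8:inf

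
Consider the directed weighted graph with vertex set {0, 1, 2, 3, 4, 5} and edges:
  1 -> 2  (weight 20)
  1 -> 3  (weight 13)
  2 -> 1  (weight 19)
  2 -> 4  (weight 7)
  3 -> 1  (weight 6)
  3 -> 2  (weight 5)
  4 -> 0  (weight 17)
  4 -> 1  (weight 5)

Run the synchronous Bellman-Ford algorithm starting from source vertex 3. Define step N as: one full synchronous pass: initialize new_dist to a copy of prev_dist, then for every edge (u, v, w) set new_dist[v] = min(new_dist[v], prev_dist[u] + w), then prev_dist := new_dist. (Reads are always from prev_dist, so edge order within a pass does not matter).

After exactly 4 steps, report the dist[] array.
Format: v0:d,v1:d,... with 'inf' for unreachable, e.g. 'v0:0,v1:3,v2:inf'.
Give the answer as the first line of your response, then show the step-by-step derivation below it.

v0:29,v1:6,v2:5,v3:0,v4:12,v5:inf

step 1: dist = v0:inf,v1:6,v2:5,v3:0,v4:inf,v5:inf
step 2: dist = v0:inf,v1:6,v2:5,v3:0,v4:12,v5:inf
step 3: dist = v0:29,v1:6,v2:5,v3:0,v4:12,v5:inf
step 4: dist = v0:29,v1:6,v2:5,v3:0,v4:12,v5:inf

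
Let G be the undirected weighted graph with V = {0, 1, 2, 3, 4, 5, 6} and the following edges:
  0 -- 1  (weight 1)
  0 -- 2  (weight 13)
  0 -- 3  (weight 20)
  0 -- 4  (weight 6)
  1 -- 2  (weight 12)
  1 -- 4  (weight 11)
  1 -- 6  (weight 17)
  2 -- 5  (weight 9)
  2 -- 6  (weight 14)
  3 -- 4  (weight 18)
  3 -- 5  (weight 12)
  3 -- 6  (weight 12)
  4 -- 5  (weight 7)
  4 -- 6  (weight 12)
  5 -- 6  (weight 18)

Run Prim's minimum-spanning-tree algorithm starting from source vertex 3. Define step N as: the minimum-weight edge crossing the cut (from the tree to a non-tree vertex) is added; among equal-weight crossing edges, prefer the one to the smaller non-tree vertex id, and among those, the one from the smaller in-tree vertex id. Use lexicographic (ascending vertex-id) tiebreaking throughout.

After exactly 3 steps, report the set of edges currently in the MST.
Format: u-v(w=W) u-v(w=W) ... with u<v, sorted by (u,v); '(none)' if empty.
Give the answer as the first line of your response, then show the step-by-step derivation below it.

0-4(w=6) 3-5(w=12) 4-5(w=7)

step 1: add edge 3-5 (w=12); MST = {3-5(w=12)}
step 2: add edge 4-5 (w=7); MST = {3-5(w=12) 4-5(w=7)}
step 3: add edge 0-4 (w=6); MST = {0-4(w=6) 3-5(w=12) 4-5(w=7)}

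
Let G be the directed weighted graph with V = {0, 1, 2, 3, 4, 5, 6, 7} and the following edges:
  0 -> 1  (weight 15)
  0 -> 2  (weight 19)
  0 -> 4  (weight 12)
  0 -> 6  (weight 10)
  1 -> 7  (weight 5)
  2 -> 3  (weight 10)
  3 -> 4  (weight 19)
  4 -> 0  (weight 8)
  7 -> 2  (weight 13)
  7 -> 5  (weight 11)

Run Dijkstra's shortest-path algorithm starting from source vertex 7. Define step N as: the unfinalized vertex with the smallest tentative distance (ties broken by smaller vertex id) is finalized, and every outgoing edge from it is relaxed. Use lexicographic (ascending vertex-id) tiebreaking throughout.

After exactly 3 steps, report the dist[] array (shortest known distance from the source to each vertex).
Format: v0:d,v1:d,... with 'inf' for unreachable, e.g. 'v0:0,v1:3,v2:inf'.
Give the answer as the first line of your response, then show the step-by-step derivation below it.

v0:inf,v1:inf,v2:13,v3:23,v4:inf,v5:11,v6:inf,v7:0

step 1: dist = v0:inf,v1:inf,v2:13,v3:inf,v4:inf,v5:11,v6:inf,v7:0
step 2: dist = v0:inf,v1:inf,v2:13,v3:inf,v4:inf,v5:11,v6:inf,v7:0
step 3: dist = v0:inf,v1:inf,v2:13,v3:23,v4:inf,v5:11,v6:inf,v7:0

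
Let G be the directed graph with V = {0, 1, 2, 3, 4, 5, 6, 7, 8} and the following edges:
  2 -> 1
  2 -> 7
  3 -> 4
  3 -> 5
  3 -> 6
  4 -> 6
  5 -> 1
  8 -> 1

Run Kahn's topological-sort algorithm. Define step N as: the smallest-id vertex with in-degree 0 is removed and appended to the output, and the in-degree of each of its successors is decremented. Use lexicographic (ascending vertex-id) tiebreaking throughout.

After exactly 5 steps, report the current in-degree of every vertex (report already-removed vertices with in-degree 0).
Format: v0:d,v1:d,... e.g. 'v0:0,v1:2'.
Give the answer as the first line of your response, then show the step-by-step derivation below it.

v0:0,v1:1,v2:0,v3:0,v4:0,v5:0,v6:0,v7:0,v8:0

step 1: output 0; order=[0]; indeg=(0,3,0,0,1,1,2,1,0)
step 2: output 2; order=[0,2]; indeg=(0,2,0,0,1,1,2,0,0)
step 3: output 3; order=[0,2,3]; indeg=(0,2,0,0,0,0,1,0,0)
step 4: output 4; order=[0,2,3,4]; indeg=(0,2,0,0,0,0,0,0,0)
step 5: output 5; order=[0,2,3,4,5]; indeg=(0,1,0,0,0,0,0,0,0)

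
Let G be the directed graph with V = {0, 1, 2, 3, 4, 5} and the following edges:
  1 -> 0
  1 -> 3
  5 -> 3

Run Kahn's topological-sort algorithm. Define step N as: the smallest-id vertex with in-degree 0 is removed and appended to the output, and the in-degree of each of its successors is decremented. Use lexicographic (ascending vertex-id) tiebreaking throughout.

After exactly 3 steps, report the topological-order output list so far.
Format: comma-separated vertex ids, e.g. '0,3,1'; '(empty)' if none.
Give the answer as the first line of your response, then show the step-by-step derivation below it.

1,0,2

step 1: output 1; order=[1]; indeg=(0,0,0,1,0,0)
step 2: output 0; order=[1,0]; indeg=(0,0,0,1,0,0)
step 3: output 2; order=[1,0,2]; indeg=(0,0,0,1,0,0)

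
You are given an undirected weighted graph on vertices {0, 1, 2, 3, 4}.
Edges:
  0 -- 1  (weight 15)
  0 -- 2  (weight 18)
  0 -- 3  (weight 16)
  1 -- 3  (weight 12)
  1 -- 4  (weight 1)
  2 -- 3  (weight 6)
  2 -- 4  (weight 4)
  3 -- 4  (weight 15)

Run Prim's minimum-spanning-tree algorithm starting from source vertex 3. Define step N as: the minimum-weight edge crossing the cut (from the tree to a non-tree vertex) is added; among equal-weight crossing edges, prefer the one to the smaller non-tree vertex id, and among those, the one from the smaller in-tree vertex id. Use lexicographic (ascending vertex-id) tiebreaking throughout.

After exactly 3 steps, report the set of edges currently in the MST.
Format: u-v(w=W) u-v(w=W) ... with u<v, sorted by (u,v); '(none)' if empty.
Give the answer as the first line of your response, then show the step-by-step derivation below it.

1-4(w=1) 2-3(w=6) 2-4(w=4)

step 1: add edge 2-3 (w=6); MST = {2-3(w=6)}
step 2: add edge 2-4 (w=4); MST = {2-3(w=6) 2-4(w=4)}
step 3: add edge 1-4 (w=1); MST = {1-4(w=1) 2-3(w=6) 2-4(w=4)}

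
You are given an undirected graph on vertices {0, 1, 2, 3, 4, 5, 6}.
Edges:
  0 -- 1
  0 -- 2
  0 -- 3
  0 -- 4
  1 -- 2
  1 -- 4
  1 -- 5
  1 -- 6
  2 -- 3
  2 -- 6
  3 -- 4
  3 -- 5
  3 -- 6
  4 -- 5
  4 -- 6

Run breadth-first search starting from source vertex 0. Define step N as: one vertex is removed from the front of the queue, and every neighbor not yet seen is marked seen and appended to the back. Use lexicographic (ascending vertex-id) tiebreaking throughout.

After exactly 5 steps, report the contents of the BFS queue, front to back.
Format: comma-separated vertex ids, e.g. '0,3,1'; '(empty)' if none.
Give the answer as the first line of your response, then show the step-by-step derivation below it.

5,6

step 1: dequeue 0; queue=[1,2,3,4]; order=0
step 2: dequeue 1; queue=[2,3,4,5,6]; order=0,1
step 3: dequeue 2; queue=[3,4,5,6]; order=0,1,2
step 4: dequeue 3; queue=[4,5,6]; order=0,1,2,3
step 5: dequeue 4; queue=[5,6]; order=0,1,2,3,4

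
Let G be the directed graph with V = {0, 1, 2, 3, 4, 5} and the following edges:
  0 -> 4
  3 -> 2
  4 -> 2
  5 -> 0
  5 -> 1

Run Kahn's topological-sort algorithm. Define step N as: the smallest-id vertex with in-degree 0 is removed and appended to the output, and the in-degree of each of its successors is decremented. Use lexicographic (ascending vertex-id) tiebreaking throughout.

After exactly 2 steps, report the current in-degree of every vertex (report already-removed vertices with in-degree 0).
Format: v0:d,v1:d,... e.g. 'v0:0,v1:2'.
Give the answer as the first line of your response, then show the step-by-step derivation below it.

v0:0,v1:0,v2:1,v3:0,v4:1,v5:0

step 1: output 3; order=[3]; indeg=(1,1,1,0,1,0)
step 2: output 5; order=[3,5]; indeg=(0,0,1,0,1,0)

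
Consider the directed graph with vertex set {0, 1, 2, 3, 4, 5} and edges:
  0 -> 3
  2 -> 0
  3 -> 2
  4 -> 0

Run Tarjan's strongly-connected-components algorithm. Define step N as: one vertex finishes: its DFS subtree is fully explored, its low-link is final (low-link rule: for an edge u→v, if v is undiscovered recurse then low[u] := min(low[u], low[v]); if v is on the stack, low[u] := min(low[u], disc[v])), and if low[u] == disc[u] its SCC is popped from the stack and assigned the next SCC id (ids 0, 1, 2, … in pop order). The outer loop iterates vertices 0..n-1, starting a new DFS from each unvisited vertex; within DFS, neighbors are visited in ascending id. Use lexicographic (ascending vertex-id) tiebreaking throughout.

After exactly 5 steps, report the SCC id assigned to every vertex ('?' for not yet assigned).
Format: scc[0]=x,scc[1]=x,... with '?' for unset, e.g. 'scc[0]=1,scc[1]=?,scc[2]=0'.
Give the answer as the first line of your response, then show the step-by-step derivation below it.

scc[0]=0,scc[1]=1,scc[2]=0,scc[3]=0,scc[4]=2,scc[5]=?

step 1: low=(low[0]=0,low[1]=?,low[2]=0,low[3]=1,low[4]=?,low[5]=?); scc=(scc[0]=?,scc[1]=?,scc[2]=?,scc[3]=?,scc[4]=?,scc[5]=?)
step 2: low=(low[0]=0,low[1]=?,low[2]=0,low[3]=0,low[4]=?,low[5]=?); scc=(scc[0]=?,scc[1]=?,scc[2]=?,scc[3]=?,scc[4]=?,scc[5]=?)
step 3: low=(low[0]=0,low[1]=?,low[2]=0,low[3]=0,low[4]=?,low[5]=?); scc=(scc[0]=0,scc[1]=?,scc[2]=0,scc[3]=0,scc[4]=?,scc[5]=?)
step 4: low=(low[0]=0,low[1]=3,low[2]=0,low[3]=0,low[4]=?,low[5]=?); scc=(scc[0]=0,scc[1]=1,scc[2]=0,scc[3]=0,scc[4]=?,scc[5]=?)
step 5: low=(low[0]=0,low[1]=3,low[2]=0,low[3]=0,low[4]=4,low[5]=?); scc=(scc[0]=0,scc[1]=1,scc[2]=0,scc[3]=0,scc[4]=2,scc[5]=?)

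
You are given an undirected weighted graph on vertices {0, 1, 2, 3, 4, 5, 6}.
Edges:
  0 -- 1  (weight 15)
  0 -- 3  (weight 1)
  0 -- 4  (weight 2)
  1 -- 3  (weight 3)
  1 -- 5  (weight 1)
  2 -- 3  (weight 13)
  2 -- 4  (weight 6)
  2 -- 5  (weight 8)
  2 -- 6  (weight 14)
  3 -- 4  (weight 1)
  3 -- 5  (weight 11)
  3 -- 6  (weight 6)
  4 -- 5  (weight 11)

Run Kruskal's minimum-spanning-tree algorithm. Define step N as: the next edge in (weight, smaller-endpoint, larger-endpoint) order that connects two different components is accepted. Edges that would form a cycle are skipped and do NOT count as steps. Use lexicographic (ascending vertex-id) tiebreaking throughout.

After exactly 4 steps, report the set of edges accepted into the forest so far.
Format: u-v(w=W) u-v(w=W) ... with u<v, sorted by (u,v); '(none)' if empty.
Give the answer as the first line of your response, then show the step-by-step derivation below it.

0-3(w=1) 1-3(w=3) 1-5(w=1) 3-4(w=1)

step 1: add edge 0-3 (w=1); MST = {0-3(w=1)}
step 2: add edge 1-5 (w=1); MST = {0-3(w=1) 1-5(w=1)}
step 3: add edge 3-4 (w=1); MST = {0-3(w=1) 1-5(w=1) 3-4(w=1)}
step 4: add edge 1-3 (w=3); MST = {0-3(w=1) 1-3(w=3) 1-5(w=1) 3-4(w=1)}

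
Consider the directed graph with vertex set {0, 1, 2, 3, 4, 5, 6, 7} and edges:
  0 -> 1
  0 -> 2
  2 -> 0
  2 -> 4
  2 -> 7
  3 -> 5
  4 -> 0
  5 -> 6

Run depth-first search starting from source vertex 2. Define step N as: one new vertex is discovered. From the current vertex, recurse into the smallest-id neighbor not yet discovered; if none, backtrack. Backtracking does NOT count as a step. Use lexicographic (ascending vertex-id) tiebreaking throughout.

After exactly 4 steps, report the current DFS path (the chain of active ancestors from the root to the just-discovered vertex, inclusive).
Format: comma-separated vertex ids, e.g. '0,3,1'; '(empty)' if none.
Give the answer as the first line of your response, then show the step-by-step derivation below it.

2,4

step 1: discover 2; path=2; order=2
step 2: discover 0; path=2>0; order=2,0
step 3: discover 1; path=2>0>1; order=2,0,1
step 4: discover 4; path=2>4; order=2,0,1,4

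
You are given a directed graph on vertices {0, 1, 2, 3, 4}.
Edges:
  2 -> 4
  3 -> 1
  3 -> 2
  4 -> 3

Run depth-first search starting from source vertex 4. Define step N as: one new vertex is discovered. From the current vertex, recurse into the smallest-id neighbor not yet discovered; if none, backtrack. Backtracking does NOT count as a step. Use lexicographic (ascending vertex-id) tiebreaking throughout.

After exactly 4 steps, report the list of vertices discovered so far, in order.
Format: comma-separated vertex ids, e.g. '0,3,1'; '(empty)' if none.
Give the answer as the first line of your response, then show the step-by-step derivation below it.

4,3,1,2

step 1: discover 4; path=4; order=4
step 2: discover 3; path=4>3; order=4,3
step 3: discover 1; path=4>3>1; order=4,3,1
step 4: discover 2; path=4>3>2; order=4,3,1,2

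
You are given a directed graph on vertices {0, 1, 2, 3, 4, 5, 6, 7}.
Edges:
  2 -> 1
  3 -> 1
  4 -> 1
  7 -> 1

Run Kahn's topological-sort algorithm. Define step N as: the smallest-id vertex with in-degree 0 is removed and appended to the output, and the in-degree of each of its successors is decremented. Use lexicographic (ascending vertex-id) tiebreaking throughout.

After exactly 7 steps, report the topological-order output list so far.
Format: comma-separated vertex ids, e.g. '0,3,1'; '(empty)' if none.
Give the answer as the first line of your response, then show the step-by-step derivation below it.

0,2,3,4,5,6,7

step 1: output 0; order=[0]; indeg=(0,4,0,0,0,0,0,0)
step 2: output 2; order=[0,2]; indeg=(0,3,0,0,0,0,0,0)
step 3: output 3; order=[0,2,3]; indeg=(0,2,0,0,0,0,0,0)
step 4: output 4; order=[0,2,3,4]; indeg=(0,1,0,0,0,0,0,0)
step 5: output 5; order=[0,2,3,4,5]; indeg=(0,1,0,0,0,0,0,0)
step 6: output 6; order=[0,2,3,4,5,6]; indeg=(0,1,0,0,0,0,0,0)
step 7: output 7; order=[0,2,3,4,5,6,7]; indeg=(0,0,0,0,0,0,0,0)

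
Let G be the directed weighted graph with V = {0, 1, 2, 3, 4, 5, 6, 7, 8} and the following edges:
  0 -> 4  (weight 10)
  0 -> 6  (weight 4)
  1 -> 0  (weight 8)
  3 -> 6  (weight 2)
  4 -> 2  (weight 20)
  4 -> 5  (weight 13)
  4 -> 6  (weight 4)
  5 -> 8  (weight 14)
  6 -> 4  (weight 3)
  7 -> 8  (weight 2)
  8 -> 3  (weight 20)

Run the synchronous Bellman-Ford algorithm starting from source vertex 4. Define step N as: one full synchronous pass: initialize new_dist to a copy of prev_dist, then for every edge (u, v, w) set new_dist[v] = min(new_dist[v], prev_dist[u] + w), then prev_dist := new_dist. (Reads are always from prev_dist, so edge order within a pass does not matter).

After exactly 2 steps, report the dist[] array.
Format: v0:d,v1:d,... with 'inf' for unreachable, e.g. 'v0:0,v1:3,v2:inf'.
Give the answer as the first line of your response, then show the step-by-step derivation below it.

v0:inf,v1:inf,v2:20,v3:inf,v4:0,v5:13,v6:4,v7:inf,v8:27

step 1: dist = v0:inf,v1:inf,v2:20,v3:inf,v4:0,v5:13,v6:4,v7:inf,v8:inf
step 2: dist = v0:inf,v1:inf,v2:20,v3:inf,v4:0,v5:13,v6:4,v7:inf,v8:27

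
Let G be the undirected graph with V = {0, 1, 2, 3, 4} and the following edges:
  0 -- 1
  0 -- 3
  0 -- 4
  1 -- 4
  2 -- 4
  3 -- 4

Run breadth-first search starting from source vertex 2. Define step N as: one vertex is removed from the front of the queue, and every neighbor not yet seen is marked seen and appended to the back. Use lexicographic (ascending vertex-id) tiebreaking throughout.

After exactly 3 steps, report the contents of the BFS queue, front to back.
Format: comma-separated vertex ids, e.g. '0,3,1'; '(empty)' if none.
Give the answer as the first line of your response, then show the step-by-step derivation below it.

1,3

step 1: dequeue 2; queue=[4]; order=2
step 2: dequeue 4; queue=[0,1,3]; order=2,4
step 3: dequeue 0; queue=[1,3]; order=2,4,0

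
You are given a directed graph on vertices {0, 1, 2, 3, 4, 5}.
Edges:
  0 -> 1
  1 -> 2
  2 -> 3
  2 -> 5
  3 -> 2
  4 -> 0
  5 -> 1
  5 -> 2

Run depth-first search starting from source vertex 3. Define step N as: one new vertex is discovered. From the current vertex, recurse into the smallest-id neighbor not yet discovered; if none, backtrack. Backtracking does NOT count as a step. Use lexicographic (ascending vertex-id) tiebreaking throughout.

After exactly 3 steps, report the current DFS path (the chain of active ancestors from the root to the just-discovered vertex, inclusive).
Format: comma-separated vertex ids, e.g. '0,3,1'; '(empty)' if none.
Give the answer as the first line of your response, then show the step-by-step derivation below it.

3,2,5

step 1: discover 3; path=3; order=3
step 2: discover 2; path=3>2; order=3,2
step 3: discover 5; path=3>2>5; order=3,2,5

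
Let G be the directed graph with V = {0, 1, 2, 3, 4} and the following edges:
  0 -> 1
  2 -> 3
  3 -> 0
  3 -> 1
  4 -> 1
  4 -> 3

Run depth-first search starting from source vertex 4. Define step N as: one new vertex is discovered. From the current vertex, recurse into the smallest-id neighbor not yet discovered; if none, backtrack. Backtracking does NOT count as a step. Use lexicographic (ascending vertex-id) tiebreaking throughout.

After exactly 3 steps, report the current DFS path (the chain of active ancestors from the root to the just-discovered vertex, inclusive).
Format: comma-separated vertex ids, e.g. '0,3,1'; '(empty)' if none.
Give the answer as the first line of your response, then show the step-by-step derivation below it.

4,3

step 1: discover 4; path=4; order=4
step 2: discover 1; path=4>1; order=4,1
step 3: discover 3; path=4>3; order=4,1,3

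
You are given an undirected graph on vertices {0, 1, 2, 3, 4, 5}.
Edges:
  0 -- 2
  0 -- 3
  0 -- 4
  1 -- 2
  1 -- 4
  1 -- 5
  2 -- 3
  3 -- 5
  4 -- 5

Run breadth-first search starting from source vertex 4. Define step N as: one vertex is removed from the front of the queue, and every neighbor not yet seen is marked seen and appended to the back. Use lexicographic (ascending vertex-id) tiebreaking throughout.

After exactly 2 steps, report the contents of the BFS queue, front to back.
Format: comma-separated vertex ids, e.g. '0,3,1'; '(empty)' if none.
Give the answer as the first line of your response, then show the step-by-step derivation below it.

1,5,2,3

step 1: dequeue 4; queue=[0,1,5]; order=4
step 2: dequeue 0; queue=[1,5,2,3]; order=4,0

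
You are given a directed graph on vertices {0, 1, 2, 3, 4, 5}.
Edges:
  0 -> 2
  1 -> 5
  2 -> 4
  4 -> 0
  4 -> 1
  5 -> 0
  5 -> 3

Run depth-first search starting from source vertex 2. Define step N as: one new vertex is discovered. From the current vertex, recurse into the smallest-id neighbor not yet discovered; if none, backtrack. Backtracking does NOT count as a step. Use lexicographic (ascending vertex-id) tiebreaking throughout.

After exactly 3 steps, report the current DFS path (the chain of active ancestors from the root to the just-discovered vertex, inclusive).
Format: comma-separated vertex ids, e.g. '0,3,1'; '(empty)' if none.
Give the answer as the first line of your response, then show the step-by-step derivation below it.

2,4,0

step 1: discover 2; path=2; order=2
step 2: discover 4; path=2>4; order=2,4
step 3: discover 0; path=2>4>0; order=2,4,0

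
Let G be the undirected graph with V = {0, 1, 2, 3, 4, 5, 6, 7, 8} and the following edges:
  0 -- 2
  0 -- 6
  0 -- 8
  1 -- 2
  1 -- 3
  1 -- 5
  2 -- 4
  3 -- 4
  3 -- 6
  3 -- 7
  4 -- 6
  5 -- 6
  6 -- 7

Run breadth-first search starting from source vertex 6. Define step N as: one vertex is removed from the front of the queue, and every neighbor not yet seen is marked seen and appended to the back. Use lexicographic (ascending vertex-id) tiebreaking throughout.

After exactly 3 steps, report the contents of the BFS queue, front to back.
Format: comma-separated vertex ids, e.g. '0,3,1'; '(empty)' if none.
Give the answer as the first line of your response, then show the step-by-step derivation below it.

4,5,7,2,8,1

step 1: dequeue 6; queue=[0,3,4,5,7]; order=6
step 2: dequeue 0; queue=[3,4,5,7,2,8]; order=6,0
step 3: dequeue 3; queue=[4,5,7,2,8,1]; order=6,0,3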